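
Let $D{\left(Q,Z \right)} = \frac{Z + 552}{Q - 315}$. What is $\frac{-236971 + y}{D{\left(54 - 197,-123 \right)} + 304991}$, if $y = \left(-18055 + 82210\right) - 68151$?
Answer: $- \frac{110362886}{139685449} \approx -0.79008$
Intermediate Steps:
$y = -3996$ ($y = 64155 - 68151 = -3996$)
$D{\left(Q,Z \right)} = \frac{552 + Z}{-315 + Q}$
$\frac{-236971 + y}{D{\left(54 - 197,-123 \right)} + 304991} = \frac{-236971 - 3996}{\frac{552 - 123}{-315 + \left(54 - 197\right)} + 304991} = - \frac{240967}{\frac{1}{-315 + \left(54 - 197\right)} 429 + 304991} = - \frac{240967}{\frac{1}{-315 - 143} \cdot 429 + 304991} = - \frac{240967}{\frac{1}{-458} \cdot 429 + 304991} = - \frac{240967}{\left(- \frac{1}{458}\right) 429 + 304991} = - \frac{240967}{- \frac{429}{458} + 304991} = - \frac{240967}{\frac{139685449}{458}} = \left(-240967\right) \frac{458}{139685449} = - \frac{110362886}{139685449}$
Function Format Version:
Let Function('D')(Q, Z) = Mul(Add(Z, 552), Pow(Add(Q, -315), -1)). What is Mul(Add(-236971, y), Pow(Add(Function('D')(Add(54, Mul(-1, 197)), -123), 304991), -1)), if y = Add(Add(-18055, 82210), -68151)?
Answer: Rational(-110362886, 139685449) ≈ -0.79008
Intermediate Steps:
y = -3996 (y = Add(64155, -68151) = -3996)
Function('D')(Q, Z) = Mul(Pow(Add(-315, Q), -1), Add(552, Z)) (Function('D')(Q, Z) = Mul(Add(552, Z), Pow(Add(-315, Q), -1)) = Mul(Pow(Add(-315, Q), -1), Add(552, Z)))
Mul(Add(-236971, y), Pow(Add(Function('D')(Add(54, Mul(-1, 197)), -123), 304991), -1)) = Mul(Add(-236971, -3996), Pow(Add(Mul(Pow(Add(-315, Add(54, Mul(-1, 197))), -1), Add(552, -123)), 304991), -1)) = Mul(-240967, Pow(Add(Mul(Pow(Add(-315, Add(54, -197)), -1), 429), 304991), -1)) = Mul(-240967, Pow(Add(Mul(Pow(Add(-315, -143), -1), 429), 304991), -1)) = Mul(-240967, Pow(Add(Mul(Pow(-458, -1), 429), 304991), -1)) = Mul(-240967, Pow(Add(Mul(Rational(-1, 458), 429), 304991), -1)) = Mul(-240967, Pow(Add(Rational(-429, 458), 304991), -1)) = Mul(-240967, Pow(Rational(139685449, 458), -1)) = Mul(-240967, Rational(458, 139685449)) = Rational(-110362886, 139685449)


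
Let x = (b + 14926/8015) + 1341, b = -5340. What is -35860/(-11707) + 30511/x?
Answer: -1714047164415/375057849713 ≈ -4.5701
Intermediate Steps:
x = -32037059/8015 (x = (-5340 + 14926/8015) + 1341 = -42785174/8015 + 1341 = -32037059/8015 ≈ -3997.1)
-35860/(-11707) + 30511/x = -35860/(-11707) + 30511/(-32037059/8015) = -35860*(-1/11707) + 30511*(-8015/32037059) = 35860/11707 - 244545665/32037059 = -1714047164415/375057849713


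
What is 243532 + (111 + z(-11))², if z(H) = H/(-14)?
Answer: 50181497/196 ≈ 2.5603e+5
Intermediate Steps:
z(H) = -H/14 (z(H) = H*(-1/14) = -H/14)
243532 + (111 + z(-11))² = 243532 + (111 - 1/14*(-11))² = 243532 + (111 + 11/14)² = 243532 + (1565/14)² = 243532 + 2449225/196 = 50181497/196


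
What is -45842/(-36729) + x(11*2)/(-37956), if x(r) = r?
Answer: 289861819/232347654 ≈ 1.2475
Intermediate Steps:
-45842/(-36729) + x(11*2)/(-37956) = -45842/(-36729) + (11*2)/(-37956) = -45842*(-1/36729) + 22*(-1/37956) = 45842/36729 - 11/18978 = 289861819/232347654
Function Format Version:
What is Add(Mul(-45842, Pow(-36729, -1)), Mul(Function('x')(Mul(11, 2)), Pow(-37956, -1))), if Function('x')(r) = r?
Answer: Rational(289861819, 232347654) ≈ 1.2475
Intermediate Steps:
Add(Mul(-45842, Pow(-36729, -1)), Mul(Function('x')(Mul(11, 2)), Pow(-37956, -1))) = Add(Mul(-45842, Pow(-36729, -1)), Mul(Mul(11, 2), Pow(-37956, -1))) = Add(Mul(-45842, Rational(-1, 36729)), Mul(22, Rational(-1, 37956))) = Add(Rational(45842, 36729), Rational(-11, 18978)) = Rational(289861819, 232347654)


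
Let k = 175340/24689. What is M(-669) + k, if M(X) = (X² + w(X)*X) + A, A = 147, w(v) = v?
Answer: 22103471681/24689 ≈ 8.9528e+5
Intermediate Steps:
k = 175340/24689 (k = 175340*(1/24689) = 175340/24689 ≈ 7.1019)
M(X) = 147 + 2*X² (M(X) = (X² + X*X) + 147 = (X² + X²) + 147 = 2*X² + 147 = 147 + 2*X²)
M(-669) + k = (147 + 2*(-669)²) + 175340/24689 = (147 + 2*447561) + 175340/24689 = (147 + 895122) + 175340/24689 = 895269 + 175340/24689 = 22103471681/24689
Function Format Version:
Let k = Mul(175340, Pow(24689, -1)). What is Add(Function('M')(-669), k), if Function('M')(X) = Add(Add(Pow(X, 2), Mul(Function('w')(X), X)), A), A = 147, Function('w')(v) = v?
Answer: Rational(22103471681, 24689) ≈ 8.9528e+5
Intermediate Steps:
k = Rational(175340, 24689) (k = Mul(175340, Rational(1, 24689)) = Rational(175340, 24689) ≈ 7.1019)
Function('M')(X) = Add(147, Mul(2, Pow(X, 2))) (Function('M')(X) = Add(Add(Pow(X, 2), Mul(X, X)), 147) = Add(Add(Pow(X, 2), Pow(X, 2)), 147) = Add(Mul(2, Pow(X, 2)), 147) = Add(147, Mul(2, Pow(X, 2))))
Add(Function('M')(-669), k) = Add(Add(147, Mul(2, Pow(-669, 2))), Rational(175340, 24689)) = Add(Add(147, Mul(2, 447561)), Rational(175340, 24689)) = Add(Add(147, 895122), Rational(175340, 24689)) = Add(895269, Rational(175340, 24689)) = Rational(22103471681, 24689)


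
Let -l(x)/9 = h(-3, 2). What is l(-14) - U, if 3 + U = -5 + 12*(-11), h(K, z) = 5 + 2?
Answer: 77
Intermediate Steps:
h(K, z) = 7
U = -140 (U = -3 + (-5 + 12*(-11)) = -3 + (-5 - 132) = -3 - 137 = -140)
l(x) = -63 (l(x) = -9*7 = -63)
l(-14) - U = -63 - 1*(-140) = -63 + 140 = 77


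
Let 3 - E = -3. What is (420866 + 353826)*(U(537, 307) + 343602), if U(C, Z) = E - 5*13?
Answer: 266140013756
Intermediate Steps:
E = 6 (E = 3 - 1*(-3) = 3 + 3 = 6)
U(C, Z) = -59 (U(C, Z) = 6 - 5*13 = 6 - 65 = -59)
(420866 + 353826)*(U(537, 307) + 343602) = (420866 + 353826)*(-59 + 343602) = 774692*343543 = 266140013756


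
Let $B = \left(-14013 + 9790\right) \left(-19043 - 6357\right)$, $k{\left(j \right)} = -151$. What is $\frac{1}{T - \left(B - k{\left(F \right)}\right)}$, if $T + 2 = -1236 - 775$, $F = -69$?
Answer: $- \frac{1}{107266364} \approx -9.3226 \cdot 10^{-9}$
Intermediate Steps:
$T = -2013$ ($T = -2 - 2011 = -2013$)
$B = 107264200$ ($B = \left(-4223\right) \left(-25400\right) = 107264200$)
$\frac{1}{T - \left(B - k{\left(F \right)}\right)} = \frac{1}{-2013 - 107264351} = \frac{1}{-107266364} = - \frac{1}{107266364}$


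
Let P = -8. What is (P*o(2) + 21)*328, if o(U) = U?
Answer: 1640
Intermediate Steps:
(P*o(2) + 21)*328 = (-8*2 + 21)*328 = (-16 + 21)*328 = 5*328 = 1640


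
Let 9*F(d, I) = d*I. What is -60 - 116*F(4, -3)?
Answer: 284/3 ≈ 94.667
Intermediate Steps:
F(d, I) = I*d/9 (F(d, I) = (d*I)/9 = (I*d)/9 = I*d/9)
-60 - 116*F(4, -3) = -60 - 116*(-3)*4/9 = -60 - 116*(-4/3) = -60 + 464/3 = 284/3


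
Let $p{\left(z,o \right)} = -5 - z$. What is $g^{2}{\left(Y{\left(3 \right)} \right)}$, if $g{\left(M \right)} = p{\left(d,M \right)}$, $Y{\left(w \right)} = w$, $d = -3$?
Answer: $4$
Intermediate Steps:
$g{\left(M \right)} = -2$ ($g{\left(M \right)} = -5 - -3 = -5 + 3 = -2$)
$g^{2}{\left(Y{\left(3 \right)} \right)} = \left(-2\right)^{2} = 4$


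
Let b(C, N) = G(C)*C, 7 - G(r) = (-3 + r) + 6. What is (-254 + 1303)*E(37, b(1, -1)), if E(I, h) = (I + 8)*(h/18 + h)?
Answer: 298965/2 ≈ 1.4948e+5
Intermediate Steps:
G(r) = 4 - r (G(r) = 7 - ((-3 + r) + 6) = 7 - (3 + r) = 7 + (-3 - r) = 4 - r)
b(C, N) = C*(4 - C) (b(C, N) = (4 - C)*C = C*(4 - C))
E(I, h) = 19*h*(8 + I)/18 (E(I, h) = (8 + I)*(h*(1/18) + h) = (8 + I)*(h/18 + h) = (8 + I)*(19*h/18) = 19*h*(8 + I)/18)
(-254 + 1303)*E(37, b(1, -1)) = (-254 + 1303)*(19*(1*(4 - 1*1))*(8 + 37)/18) = 1049*((19/18)*(1*(4 - 1))*45) = 1049*((19/18)*(1*3)*45) = 1049*((19/18)*3*45) = 1049*(285/2) = 298965/2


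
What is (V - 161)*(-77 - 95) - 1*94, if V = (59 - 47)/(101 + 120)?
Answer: 6097094/221 ≈ 27589.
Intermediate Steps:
V = 12/221 ≈ 0.054299
(V - 161)*(-77 - 95) - 1*94 = (12/221 - 161)*(-77 - 95) - 1*94 = -35569/221*(-172) - 94 = 6117868/221 - 94 = 6097094/221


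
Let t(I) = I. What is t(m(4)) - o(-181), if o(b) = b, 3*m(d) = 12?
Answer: 185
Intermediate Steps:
m(d) = 4 (m(d) = (⅓)*12 = 4)
t(m(4)) - o(-181) = 4 - 1*(-181) = 4 + 181 = 185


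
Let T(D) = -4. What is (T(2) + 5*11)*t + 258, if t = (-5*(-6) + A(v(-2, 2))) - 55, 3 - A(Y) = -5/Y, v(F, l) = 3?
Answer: -779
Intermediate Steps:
A(Y) = 3 + 5/Y (A(Y) = 3 - (-5)/Y = 3 + 5/Y)
t = -61/3 (t = (-5*(-6) + (3 + 5/3)) - 55 = (30 + (3 + 5*(⅓))) - 55 = (30 + (3 + 5/3)) - 55 = (30 + 14/3) - 55 = 104/3 - 55 = -61/3 ≈ -20.333)
(T(2) + 5*11)*t + 258 = (-4 + 5*11)*(-61/3) + 258 = (-4 + 55)*(-61/3) + 258 = 51*(-61/3) + 258 = -1037 + 258 = -779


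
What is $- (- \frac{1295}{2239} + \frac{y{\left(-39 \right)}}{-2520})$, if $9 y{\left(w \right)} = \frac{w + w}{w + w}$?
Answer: $\frac{29372839}{50780520} \approx 0.57843$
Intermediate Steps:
$y{\left(w \right)} = \frac{1}{9}$ ($y{\left(w \right)} = \frac{\left(w + w\right) \frac{1}{w + w}}{9} = \frac{2 w \frac{1}{2 w}}{9} = \frac{1}{9} \cdot 1 = \frac{1}{9}$)
$- (- \frac{1295}{2239} + \frac{y{\left(-39 \right)}}{-2520}) = - (- \frac{1295}{2239} + \frac{1}{9 \left(-2520\right)}) = - (\left(-1295\right) \frac{1}{2239} + \frac{1}{9} \left(- \frac{1}{2520}\right)) = - (- \frac{1295}{2239} - \frac{1}{22680}) = \left(-1\right) \left(- \frac{29372839}{50780520}\right) = \frac{29372839}{50780520}$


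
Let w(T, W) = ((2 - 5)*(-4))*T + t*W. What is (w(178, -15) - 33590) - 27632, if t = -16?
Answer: -58846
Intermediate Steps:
w(T, W) = -16*W + 12*T (w(T, W) = ((2 - 5)*(-4))*T - 16*W = (-3*(-4))*T - 16*W = 12*T - 16*W = -16*W + 12*T)
(w(178, -15) - 33590) - 27632 = ((-16*(-15) + 12*178) - 33590) - 27632 = ((240 + 2136) - 33590) - 27632 = (2376 - 33590) - 27632 = -31214 - 27632 = -58846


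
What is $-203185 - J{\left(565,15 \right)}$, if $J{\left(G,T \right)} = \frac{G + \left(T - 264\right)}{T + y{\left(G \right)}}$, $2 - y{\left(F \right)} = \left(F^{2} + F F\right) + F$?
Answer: $- \frac{64917404157}{319499} \approx -2.0319 \cdot 10^{5}$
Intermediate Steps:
$y{\left(F \right)} = 2 - F - 2 F^{2}$ ($y{\left(F \right)} = 2 - \left(\left(F^{2} + F F\right) + F\right) = 2 - \left(\left(F^{2} + F^{2}\right) + F\right) = 2 - \left(2 F^{2} + F\right) = 2 - \left(F + 2 F^{2}\right) = 2 - F - 2 F^{2}$)
$J{\left(G,T \right)} = \frac{-264 + G + T}{2 + T - G - 2 G^{2}}$ ($J{\left(G,T \right)} = \frac{G + \left(T - 264\right)}{T - \left(-2 + G + 2 G^{2}\right)} = \frac{G + \left(-264 + T\right)}{2 + T - G - 2 G^{2}} = \frac{-264 + G + T}{2 + T - G - 2 G^{2}}$)
$-203185 - J{\left(565,15 \right)} = -203185 - \frac{264 - 565 - 15}{-2 + 565 - 15 + 2 \cdot 565^{2}} = -203185 - \frac{264 - 565 - 15}{-2 + 565 - 15 + 2 \cdot 319225} = -203185 - \frac{1}{-2 + 565 - 15 + 638450} \left(-316\right) = -203185 - \frac{1}{638998} \left(-316\right) = -203185 - - \frac{158}{319499} = -203185 + \frac{158}{319499} = - \frac{64917404157}{319499}$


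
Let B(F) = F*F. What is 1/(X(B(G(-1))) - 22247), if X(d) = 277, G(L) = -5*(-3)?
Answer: -1/21970 ≈ -4.5517e-5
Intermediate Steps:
G(L) = 15
B(F) = F**2
1/(X(B(G(-1))) - 22247) = 1/(277 - 22247) = 1/(-21970) = -1/21970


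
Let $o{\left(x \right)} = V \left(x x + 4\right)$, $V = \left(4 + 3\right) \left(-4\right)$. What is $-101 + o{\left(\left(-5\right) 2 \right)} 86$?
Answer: $-250533$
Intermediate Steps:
$V = -28$ ($V = 7 \left(-4\right) = -28$)
$o{\left(x \right)} = -112 - 28 x^{2}$ ($o{\left(x \right)} = - 28 \left(x x + 4\right) = - 28 \left(x^{2} + 4\right) = - 28 \left(4 + x^{2}\right) = -112 - 28 x^{2}$)
$-101 + o{\left(\left(-5\right) 2 \right)} 86 = -101 + \left(-112 - 28 \left(\left(-5\right) 2\right)^{2}\right) 86 = -101 + \left(-112 - 28 \left(-10\right)^{2}\right) 86 = -101 + \left(-112 - 2800\right) 86 = -101 - 250432 = -250533$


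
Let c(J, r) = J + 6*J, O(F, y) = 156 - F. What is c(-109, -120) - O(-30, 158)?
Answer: -949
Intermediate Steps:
c(J, r) = 7*J
c(-109, -120) - O(-30, 158) = 7*(-109) - (156 - 1*(-30)) = -763 - (156 + 30) = -763 - 1*186 = -763 - 186 = -949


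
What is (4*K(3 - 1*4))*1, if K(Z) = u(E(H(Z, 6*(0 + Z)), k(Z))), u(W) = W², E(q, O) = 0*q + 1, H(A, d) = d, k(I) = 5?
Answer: 4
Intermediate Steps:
E(q, O) = 1 (E(q, O) = 0 + 1 = 1)
K(Z) = 1 (K(Z) = 1² = 1)
(4*K(3 - 1*4))*1 = (4*1)*1 = 4*1 = 4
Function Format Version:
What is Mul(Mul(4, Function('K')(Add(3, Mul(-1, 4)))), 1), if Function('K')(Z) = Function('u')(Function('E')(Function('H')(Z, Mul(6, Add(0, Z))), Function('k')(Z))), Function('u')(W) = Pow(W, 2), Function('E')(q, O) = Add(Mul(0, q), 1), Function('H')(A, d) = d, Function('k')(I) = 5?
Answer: 4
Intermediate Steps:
Function('E')(q, O) = 1 (Function('E')(q, O) = Add(0, 1) = 1)
Function('K')(Z) = 1 (Function('K')(Z) = Pow(1, 2) = 1)
Mul(Mul(4, Function('K')(Add(3, Mul(-1, 4)))), 1) = Mul(Mul(4, 1), 1) = Mul(4, 1) = 4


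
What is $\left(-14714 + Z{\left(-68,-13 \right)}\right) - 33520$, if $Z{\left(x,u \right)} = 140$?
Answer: $-48094$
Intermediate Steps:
$\left(-14714 + Z{\left(-68,-13 \right)}\right) - 33520 = \left(-14714 + 140\right) - 33520 = -14574 - 33520 = -48094$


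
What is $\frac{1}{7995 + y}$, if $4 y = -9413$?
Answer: $\frac{4}{22567} \approx 0.00017725$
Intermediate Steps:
$y = - \frac{9413}{4}$ ($y = \frac{1}{4} \left(-9413\right) = - \frac{9413}{4} \approx -2353.3$)
$\frac{1}{7995 + y} = \frac{1}{7995 - \frac{9413}{4}} = \frac{1}{\frac{22567}{4}} = \frac{4}{22567}$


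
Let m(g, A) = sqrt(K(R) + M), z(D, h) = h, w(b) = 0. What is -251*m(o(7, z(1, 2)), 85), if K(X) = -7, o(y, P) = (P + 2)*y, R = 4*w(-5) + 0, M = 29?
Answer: -251*sqrt(22) ≈ -1177.3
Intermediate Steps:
R = 0 (R = 4*0 + 0 = 0 + 0 = 0)
o(y, P) = y*(2 + P) (o(y, P) = (2 + P)*y = y*(2 + P))
m(g, A) = sqrt(22) (m(g, A) = sqrt(-7 + 29) = sqrt(22))
-251*m(o(7, z(1, 2)), 85) = -251*sqrt(22)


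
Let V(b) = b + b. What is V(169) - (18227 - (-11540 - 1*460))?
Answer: -29889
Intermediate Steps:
V(b) = 2*b
V(169) - (18227 - (-11540 - 1*460)) = 2*169 - (18227 - (-11540 - 1*460)) = 338 - (18227 - (-11540 - 460)) = 338 - (18227 - 1*(-12000)) = 338 - (18227 + 12000) = 338 - 1*30227 = 338 - 30227 = -29889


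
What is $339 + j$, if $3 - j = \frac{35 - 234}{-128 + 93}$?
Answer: $\frac{11771}{35} \approx 336.31$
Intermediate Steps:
$j = - \frac{94}{35}$ ($j = 3 - \frac{35 - 234}{-128 + 93} = 3 - - \frac{199}{-35} = 3 - \left(-199\right) \left(- \frac{1}{35}\right) = 3 - \frac{199}{35} = - \frac{94}{35} \approx -2.6857$)
$339 + j = 339 - \frac{94}{35} = \frac{11771}{35}$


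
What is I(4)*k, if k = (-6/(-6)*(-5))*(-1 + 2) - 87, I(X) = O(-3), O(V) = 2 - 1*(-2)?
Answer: -368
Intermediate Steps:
O(V) = 4 (O(V) = 2 + 2 = 4)
I(X) = 4
k = -92 (k = (-6*(-1/6)*(-5))*1 - 87 = (1*(-5))*1 - 87 = -5*1 - 87 = -5 - 87 = -92)
I(4)*k = 4*(-92) = -368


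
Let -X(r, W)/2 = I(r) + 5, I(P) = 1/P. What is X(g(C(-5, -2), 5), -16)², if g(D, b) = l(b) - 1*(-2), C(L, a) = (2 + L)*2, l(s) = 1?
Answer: 1024/9 ≈ 113.78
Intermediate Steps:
C(L, a) = 4 + 2*L
g(D, b) = 3 (g(D, b) = 1 - 1*(-2) = 1 + 2 = 3)
X(r, W) = -10 - 2/r (X(r, W) = -2*(1/r + 5) = -2*(5 + 1/r) = -10 - 2/r)
X(g(C(-5, -2), 5), -16)² = (-10 - 2/3)² = (-10 - 2*⅓)² = (-10 - ⅔)² = (-32/3)² = 1024/9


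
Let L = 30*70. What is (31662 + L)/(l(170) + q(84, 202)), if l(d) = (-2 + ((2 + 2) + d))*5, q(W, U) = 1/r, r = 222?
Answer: 7495164/190921 ≈ 39.258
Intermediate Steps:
L = 2100
q(W, U) = 1/222
l(d) = 10 + 5*d (l(d) = (-2 + (4 + d))*5 = (2 + d)*5 = 10 + 5*d)
(31662 + L)/(l(170) + q(84, 202)) = (31662 + 2100)/((10 + 5*170) + 1/222) = 33762/((10 + 850) + 1/222) = 33762/(860 + 1/222) = 33762/(190921/222) = 33762*(222/190921) = 7495164/190921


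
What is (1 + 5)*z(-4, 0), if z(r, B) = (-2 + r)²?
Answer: 216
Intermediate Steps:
(1 + 5)*z(-4, 0) = (1 + 5)*(-2 - 4)² = 6*(-6)² = 6*36 = 216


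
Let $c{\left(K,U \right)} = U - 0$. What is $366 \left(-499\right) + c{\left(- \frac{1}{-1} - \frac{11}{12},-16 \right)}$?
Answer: $-182650$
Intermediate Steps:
$c{\left(K,U \right)} = U$ ($c{\left(K,U \right)} = U + 0 = U$)
$366 \left(-499\right) + c{\left(- \frac{1}{-1} - \frac{11}{12},-16 \right)} = 366 \left(-499\right) - 16 = -182634 - 16 = -182650$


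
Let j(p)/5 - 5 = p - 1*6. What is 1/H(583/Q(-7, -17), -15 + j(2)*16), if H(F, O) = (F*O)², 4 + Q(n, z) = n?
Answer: 1/11868025 ≈ 8.4260e-8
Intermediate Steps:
Q(n, z) = -4 + n
j(p) = -5 + 5*p (j(p) = 25 + 5*(p - 1*6) = 25 + 5*(p - 6) = 25 + 5*(-6 + p) = 25 + (-30 + 5*p) = -5 + 5*p)
H(F, O) = F²*O²
1/H(583/Q(-7, -17), -15 + j(2)*16) = 1/((583/(-4 - 7))²*(-15 + (-5 + 5*2)*16)²) = 1/((583/(-11))²*(-15 + (-5 + 10)*16)²) = 1/((583*(-1/11))²*(-15 + 5*16)²) = 1/((-53)²*(-15 + 80)²) = 1/(2809*65²) = 1/(2809*4225) = 1/11868025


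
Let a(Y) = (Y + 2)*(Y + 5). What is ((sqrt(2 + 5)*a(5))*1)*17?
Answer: 1190*sqrt(7) ≈ 3148.4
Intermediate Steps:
a(Y) = (2 + Y)*(5 + Y)
((sqrt(2 + 5)*a(5))*1)*17 = ((sqrt(2 + 5)*(10 + 5**2 + 7*5))*1)*17 = ((sqrt(7)*(10 + 25 + 35))*1)*17 = ((sqrt(7)*70)*1)*17 = ((70*sqrt(7))*1)*17 = (70*sqrt(7))*17 = 1190*sqrt(7)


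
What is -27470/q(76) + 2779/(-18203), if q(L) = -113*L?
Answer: 238085179/78163682 ≈ 3.0460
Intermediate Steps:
-27470/q(76) + 2779/(-18203) = -27470/((-113*76)) + 2779/(-18203) = -27470/(-8588) + 2779*(-1/18203) = -27470*(-1/8588) - 2779/18203 = 13735/4294 - 2779/18203 = 238085179/78163682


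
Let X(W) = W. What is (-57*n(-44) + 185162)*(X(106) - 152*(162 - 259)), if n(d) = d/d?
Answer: 2748809250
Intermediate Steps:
n(d) = 1
(-57*n(-44) + 185162)*(X(106) - 152*(162 - 259)) = (-57*1 + 185162)*(106 - 152*(162 - 259)) = (-57 + 185162)*(106 - 152*(-97)) = 185105*(106 + 14744) = 185105*14850 = 2748809250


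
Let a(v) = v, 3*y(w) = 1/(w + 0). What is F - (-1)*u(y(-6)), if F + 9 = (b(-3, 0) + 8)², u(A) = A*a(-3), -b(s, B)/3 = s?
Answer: 1681/6 ≈ 280.17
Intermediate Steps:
y(w) = 1/(3*w) (y(w) = 1/(3*(w + 0)) = 1/(3*w))
b(s, B) = -3*s
u(A) = -3*A (u(A) = A*(-3) = -3*A)
F = 280 (F = -9 + (-3*(-3) + 8)² = -9 + (9 + 8)² = -9 + 17² = -9 + 289 = 280)
F - (-1)*u(y(-6)) = 280 - (-1)*(-1/(-6)) = 280 - (-1)*(-(-1)/6) = 280 - (-1)*(-3*(-1/18)) = 280 - (-1)/6 = 280 - 1*(-⅙) = 280 + ⅙ = 1681/6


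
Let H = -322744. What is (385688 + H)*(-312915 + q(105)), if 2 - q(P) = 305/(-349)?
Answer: -6873883361408/349 ≈ -1.9696e+10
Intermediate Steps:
q(P) = 1003/349 (q(P) = 2 - 305/(-349) = 2 - 305*(-1)/349 = 2 - 1*(-305/349) = 2 + 305/349 = 1003/349)
(385688 + H)*(-312915 + q(105)) = (385688 - 322744)*(-312915 + 1003/349) = 62944*(-109206332/349) = -6873883361408/349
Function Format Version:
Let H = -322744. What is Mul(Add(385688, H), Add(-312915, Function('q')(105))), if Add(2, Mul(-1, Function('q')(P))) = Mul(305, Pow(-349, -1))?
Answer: Rational(-6873883361408, 349) ≈ -1.9696e+10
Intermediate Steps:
Function('q')(P) = Rational(1003, 349) (Function('q')(P) = Add(2, Mul(-1, Mul(305, Pow(-349, -1)))) = Add(2, Mul(-1, Mul(305, Rational(-1, 349)))) = Add(2, Mul(-1, Rational(-305, 349))) = Add(2, Rational(305, 349)) = Rational(1003, 349))
Mul(Add(385688, H), Add(-312915, Function('q')(105))) = Mul(Add(385688, -322744), Add(-312915, Rational(1003, 349))) = Mul(62944, Rational(-109206332, 349)) = Rational(-6873883361408, 349)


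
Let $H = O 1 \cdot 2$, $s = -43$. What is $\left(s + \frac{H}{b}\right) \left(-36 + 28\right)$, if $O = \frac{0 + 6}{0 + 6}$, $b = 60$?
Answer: $\frac{5156}{15} \approx 343.73$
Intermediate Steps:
$O = 1$ ($O = \frac{6}{6} = 6 \cdot \frac{1}{6} = 1$)
$H = 2$ ($H = 1 \cdot 1 \cdot 2 = 1 \cdot 2 = 2$)
$\left(s + \frac{H}{b}\right) \left(-36 + 28\right) = \left(-43 + \frac{2}{60}\right) \left(-36 + 28\right) = \left(-43 + 2 \cdot \frac{1}{60}\right) \left(-8\right) = \left(-43 + \frac{1}{30}\right) \left(-8\right) = \left(- \frac{1289}{30}\right) \left(-8\right) = \frac{5156}{15}$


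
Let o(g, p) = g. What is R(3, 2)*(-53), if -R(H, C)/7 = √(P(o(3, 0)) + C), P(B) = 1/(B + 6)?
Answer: 371*√19/3 ≈ 539.05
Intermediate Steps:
P(B) = 1/(6 + B)
R(H, C) = -7*√(⅑ + C) (R(H, C) = -7*√(1/(6 + 3) + C) = -7*√(1/9 + C) = -7*√(⅑ + C))
R(3, 2)*(-53) = -7*√(1 + 9*2)/3*(-53) = -7*√(1 + 18)/3*(-53) = -7*√19/3*(-53) = 371*√19/3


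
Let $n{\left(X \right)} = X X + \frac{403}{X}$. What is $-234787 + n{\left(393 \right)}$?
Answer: $- \frac{31572431}{393} \approx -80337.0$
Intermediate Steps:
$n{\left(X \right)} = X^{2} + \frac{403}{X}$
$-234787 + n{\left(393 \right)} = -234787 + \frac{403 + 393^{3}}{393} = -234787 + \frac{403 + 60698457}{393} = -234787 + \frac{1}{393} \cdot 60698860 = -234787 + \frac{60698860}{393} = - \frac{31572431}{393}$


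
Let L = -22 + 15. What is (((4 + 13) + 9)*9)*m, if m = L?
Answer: -1638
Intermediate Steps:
L = -7
m = -7
(((4 + 13) + 9)*9)*m = (((4 + 13) + 9)*9)*(-7) = ((17 + 9)*9)*(-7) = (26*9)*(-7) = 234*(-7) = -1638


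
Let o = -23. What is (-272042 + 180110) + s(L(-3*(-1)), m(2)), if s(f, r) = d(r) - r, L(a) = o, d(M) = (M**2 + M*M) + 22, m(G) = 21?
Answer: -91049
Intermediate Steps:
d(M) = 22 + 2*M**2 (d(M) = (M**2 + M**2) + 22 = 2*M**2 + 22 = 22 + 2*M**2)
L(a) = -23
s(f, r) = 22 - r + 2*r**2 (s(f, r) = (22 + 2*r**2) - r = 22 - r + 2*r**2)
(-272042 + 180110) + s(L(-3*(-1)), m(2)) = (-272042 + 180110) + (22 - 1*21 + 2*21**2) = -91932 + (22 - 21 + 2*441) = -91932 + (22 - 21 + 882) = -91932 + 883 = -91049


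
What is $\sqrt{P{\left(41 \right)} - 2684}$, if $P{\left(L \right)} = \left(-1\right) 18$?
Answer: $i \sqrt{2702} \approx 51.981 i$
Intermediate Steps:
$P{\left(L \right)} = -18$
$\sqrt{P{\left(41 \right)} - 2684} = \sqrt{-18 - 2684} = \sqrt{-2702} = i \sqrt{2702}$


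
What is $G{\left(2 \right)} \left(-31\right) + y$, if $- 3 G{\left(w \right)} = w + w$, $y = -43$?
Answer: $- \frac{5}{3} \approx -1.6667$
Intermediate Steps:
$G{\left(w \right)} = - \frac{2 w}{3}$ ($G{\left(w \right)} = - \frac{w + w}{3} = - \frac{2 w}{3}$)
$G{\left(2 \right)} \left(-31\right) + y = \left(- \frac{2}{3}\right) 2 \left(-31\right) - 43 = \left(- \frac{4}{3}\right) \left(-31\right) - 43 = \frac{124}{3} - 43 = - \frac{5}{3}$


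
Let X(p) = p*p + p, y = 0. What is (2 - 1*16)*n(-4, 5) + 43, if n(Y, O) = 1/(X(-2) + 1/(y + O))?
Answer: 403/11 ≈ 36.636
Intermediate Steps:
X(p) = p + p² (X(p) = p² + p = p + p²)
n(Y, O) = 1/(2 + 1/O) (n(Y, O) = 1/(-2*(1 - 2) + 1/(0 + O)) = 1/(-2*(-1) + 1/O) = 1/(2 + 1/O))
(2 - 1*16)*n(-4, 5) + 43 = (2 - 1*16)*(5/(1 + 2*5)) + 43 = (2 - 16)*(5/(1 + 10)) + 43 = -70/11 + 43 = 403/11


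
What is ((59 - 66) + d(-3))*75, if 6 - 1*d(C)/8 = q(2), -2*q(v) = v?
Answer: 3675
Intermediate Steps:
q(v) = -v/2
d(C) = 56 (d(C) = 48 - (-4)*2 = 48 - 8*(-1) = 48 + 8 = 56)
((59 - 66) + d(-3))*75 = ((59 - 66) + 56)*75 = (-7 + 56)*75 = 49*75 = 3675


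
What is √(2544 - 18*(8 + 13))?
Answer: 19*√6 ≈ 46.540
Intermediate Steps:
√(2544 - 18*(8 + 13)) = √(2544 - 18*21) = √(2544 - 378) = √2166 = 19*√6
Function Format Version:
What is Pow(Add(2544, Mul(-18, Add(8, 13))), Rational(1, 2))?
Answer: Mul(19, Pow(6, Rational(1, 2))) ≈ 46.540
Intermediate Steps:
Pow(Add(2544, Mul(-18, Add(8, 13))), Rational(1, 2)) = Pow(Add(2544, Mul(-18, 21)), Rational(1, 2)) = Pow(Add(2544, -378), Rational(1, 2)) = Pow(2166, Rational(1, 2)) = Mul(19, Pow(6, Rational(1, 2)))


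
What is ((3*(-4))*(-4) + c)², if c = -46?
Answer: 4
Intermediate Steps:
((3*(-4))*(-4) + c)² = ((3*(-4))*(-4) - 46)² = (-12*(-4) - 46)² = (48 - 46)² = 2² = 4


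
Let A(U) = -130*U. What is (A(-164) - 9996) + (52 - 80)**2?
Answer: 12108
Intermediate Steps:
(A(-164) - 9996) + (52 - 80)**2 = (-130*(-164) - 9996) + (52 - 80)**2 = (21320 - 9996) + (-28)**2 = 11324 + 784 = 12108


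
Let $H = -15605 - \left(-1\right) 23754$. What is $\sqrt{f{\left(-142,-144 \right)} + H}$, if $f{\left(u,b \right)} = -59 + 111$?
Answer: $\sqrt{8201} \approx 90.559$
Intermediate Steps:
$f{\left(u,b \right)} = 52$
$H = 8149$ ($H = -15605 - -23754 = -15605 + 23754 = 8149$)
$\sqrt{f{\left(-142,-144 \right)} + H} = \sqrt{52 + 8149} = \sqrt{8201}$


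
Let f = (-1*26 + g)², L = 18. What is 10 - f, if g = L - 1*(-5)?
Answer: 1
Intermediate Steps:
g = 23 (g = 18 - 1*(-5) = 18 + 5 = 23)
f = 9 (f = (-1*26 + 23)² = (-26 + 23)² = (-3)² = 9)
10 - f = 10 - 1*9 = 10 - 9 = 1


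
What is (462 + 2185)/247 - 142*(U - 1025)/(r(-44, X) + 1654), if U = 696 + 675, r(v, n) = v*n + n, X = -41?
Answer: -3090805/843999 ≈ -3.6621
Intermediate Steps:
r(v, n) = n + n*v (r(v, n) = n*v + n = n + n*v)
U = 1371
(462 + 2185)/247 - 142*(U - 1025)/(r(-44, X) + 1654) = (462 + 2185)/247 - 142*(1371 - 1025)/(-41*(1 - 44) + 1654) = 2647*(1/247) - 142*346/(-41*(-43) + 1654) = 2647/247 - 142*346/(1763 + 1654) = 2647/247 - 142/(3417*(1/346)) = 2647/247 - 142/3417/346 = 2647/247 - 142*346/3417 = 2647/247 - 49132/3417 = -3090805/843999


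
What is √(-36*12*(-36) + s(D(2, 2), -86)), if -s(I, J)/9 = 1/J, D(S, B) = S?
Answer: 3*√12780374/86 ≈ 124.71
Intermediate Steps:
s(I, J) = -9/J
√(-36*12*(-36) + s(D(2, 2), -86)) = √(-36*12*(-36) - 9/(-86)) = √(-432*(-36) - 9*(-1/86)) = √(15552 + 9/86) = √(1337481/86) = 3*√12780374/86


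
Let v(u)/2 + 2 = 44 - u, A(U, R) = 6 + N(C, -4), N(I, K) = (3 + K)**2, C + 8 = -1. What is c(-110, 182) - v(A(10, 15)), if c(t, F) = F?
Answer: 112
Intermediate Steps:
C = -9 (C = -8 - 1 = -9)
A(U, R) = 7 (A(U, R) = 6 + (3 - 4)**2 = 6 + (-1)**2 = 6 + 1 = 7)
v(u) = 84 - 2*u (v(u) = -4 + 2*(44 - u) = -4 + (88 - 2*u) = 84 - 2*u)
c(-110, 182) - v(A(10, 15)) = 182 - (84 - 2*7) = 182 - (84 - 14) = 182 - 1*70 = 182 - 70 = 112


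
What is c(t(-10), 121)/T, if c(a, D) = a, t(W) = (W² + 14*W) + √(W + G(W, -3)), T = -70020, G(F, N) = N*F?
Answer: 2/3501 - √5/35010 ≈ 0.00050740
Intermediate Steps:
G(F, N) = F*N
t(W) = W² + 14*W + √2*√(-W) (t(W) = (W² + 14*W) + √(W + W*(-3)) = (W² + 14*W) + √(W - 3*W) = (W² + 14*W) + √(-2*W) = (W² + 14*W) + √2*√(-W) = W² + 14*W + √2*√(-W))
c(t(-10), 121)/T = ((-10)² + 14*(-10) + √2*√(-1*(-10)))/(-70020) = (100 - 140 + √2*√10)*(-1/70020) = (100 - 140 + 2*√5)*(-1/70020) = (-40 + 2*√5)*(-1/70020) = 2/3501 - √5/35010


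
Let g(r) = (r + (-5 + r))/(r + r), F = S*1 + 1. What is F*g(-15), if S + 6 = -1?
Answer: -7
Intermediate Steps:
S = -7 (S = -6 - 1 = -7)
F = -6 (F = -7*1 + 1 = -7 + 1 = -6)
g(r) = (-5 + 2*r)/(2*r) (g(r) = (-5 + 2*r)/((2*r)) = (-5 + 2*r)*(1/(2*r)) = (-5 + 2*r)/(2*r))
F*g(-15) = -6*(-5/2 - 15)/(-15) = -(-2)*(-35)/(5*2) = -6*7/6 = -7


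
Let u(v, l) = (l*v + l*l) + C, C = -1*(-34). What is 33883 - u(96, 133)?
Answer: 3392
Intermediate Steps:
C = 34
u(v, l) = 34 + l² + l*v (u(v, l) = (l*v + l*l) + 34 = (l*v + l²) + 34 = (l² + l*v) + 34 = 34 + l² + l*v)
33883 - u(96, 133) = 33883 - (34 + 133² + 133*96) = 33883 - (34 + 17689 + 12768) = 33883 - 1*30491 = 33883 - 30491 = 3392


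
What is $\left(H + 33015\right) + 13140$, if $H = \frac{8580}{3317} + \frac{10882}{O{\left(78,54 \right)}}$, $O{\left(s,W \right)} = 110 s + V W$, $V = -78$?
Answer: $\frac{334398745357}{7244328} \approx 46160.0$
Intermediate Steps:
$O{\left(s,W \right)} = - 78 W + 110 s$ ($O{\left(s,W \right)} = 110 s - 78 W = - 78 W + 110 s$)
$H = \frac{36786517}{7244328}$ ($H = \frac{8580}{3317} + \frac{10882}{\left(-78\right) 54 + 110 \cdot 78} = 8580 \cdot \frac{1}{3317} + \frac{10882}{-4212 + 8580} = \frac{8580}{3317} + \frac{10882}{4368} = \frac{8580}{3317} + 10882 \cdot \frac{1}{4368} = \frac{8580}{3317} + \frac{5441}{2184} = \frac{36786517}{7244328} \approx 5.078$)
$\left(H + 33015\right) + 13140 = \left(\frac{36786517}{7244328} + 33015\right) + 13140 = \frac{239208275437}{7244328} + 13140 = \frac{334398745357}{7244328}$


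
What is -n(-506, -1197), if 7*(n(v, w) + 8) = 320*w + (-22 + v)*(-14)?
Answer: 53672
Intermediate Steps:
n(v, w) = 36 - 2*v + 320*w/7 (n(v, w) = -8 + (320*w + (-22 + v)*(-14))/7 = -8 + (320*w + (308 - 14*v))/7 = -8 + (308 - 14*v + 320*w)/7 = -8 + (44 - 2*v + 320*w/7) = 36 - 2*v + 320*w/7)
-n(-506, -1197) = -(36 - 2*(-506) + (320/7)*(-1197)) = -(36 + 1012 - 54720) = -1*(-53672) = 53672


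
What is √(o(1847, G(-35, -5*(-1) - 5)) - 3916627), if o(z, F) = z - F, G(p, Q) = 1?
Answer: I*√3914781 ≈ 1978.6*I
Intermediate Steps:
√(o(1847, G(-35, -5*(-1) - 5)) - 3916627) = √((1847 - 1*1) - 3916627) = √((1847 - 1) - 3916627) = √(1846 - 3916627) = √(-3914781) = I*√3914781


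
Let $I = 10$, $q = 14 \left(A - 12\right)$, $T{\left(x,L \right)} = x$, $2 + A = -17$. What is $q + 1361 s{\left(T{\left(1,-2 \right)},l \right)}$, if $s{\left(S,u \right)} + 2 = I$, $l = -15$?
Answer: $10454$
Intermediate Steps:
$A = -19$ ($A = -2 - 17 = -19$)
$q = -434$ ($q = 14 \left(-19 - 12\right) = 14 \left(-31\right) = -434$)
$s{\left(S,u \right)} = 8$ ($s{\left(S,u \right)} = -2 + 10 = 8$)
$q + 1361 s{\left(T{\left(1,-2 \right)},l \right)} = -434 + 1361 \cdot 8 = -434 + 10888 = 10454$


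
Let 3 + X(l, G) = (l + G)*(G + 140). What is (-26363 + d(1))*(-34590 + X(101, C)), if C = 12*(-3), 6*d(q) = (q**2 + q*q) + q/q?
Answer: 1467494925/2 ≈ 7.3375e+8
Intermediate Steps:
d(q) = 1/6 + q**2/3 (d(q) = ((q**2 + q*q) + q/q)/6 = ((q**2 + q**2) + 1)/6 = (2*q**2 + 1)/6 = (1 + 2*q**2)/6 = 1/6 + q**2/3)
C = -36
X(l, G) = -3 + (140 + G)*(G + l) (X(l, G) = -3 + (l + G)*(G + 140) = -3 + (G + l)*(140 + G) = -3 + (140 + G)*(G + l))
(-26363 + d(1))*(-34590 + X(101, C)) = (-26363 + (1/6 + (1/3)*1**2))*(-34590 + (-3 + (-36)**2 + 140*(-36) + 140*101 - 36*101)) = (-26363 + (1/6 + (1/3)*1))*(-34590 + (-3 + 1296 - 5040 + 14140 - 3636)) = (-26363 + (1/6 + 1/3))*(-34590 + 6757) = (-26363 + 1/2)*(-27833) = -52725/2*(-27833) = 1467494925/2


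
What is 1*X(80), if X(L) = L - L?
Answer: 0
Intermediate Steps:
X(L) = 0
1*X(80) = 1*0 = 0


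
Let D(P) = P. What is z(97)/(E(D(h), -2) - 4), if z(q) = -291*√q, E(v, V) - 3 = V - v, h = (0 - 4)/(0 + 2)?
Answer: 291*√97 ≈ 2866.0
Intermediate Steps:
h = -2 (h = -4/2 = -4*½ = -2)
E(v, V) = 3 + V - v (E(v, V) = 3 + (V - v) = 3 + V - v)
z(97)/(E(D(h), -2) - 4) = (-291*√97)/((3 - 2 - 1*(-2)) - 4) = (-291*√97)/((3 - 2 + 2) - 4) = (-291*√97)/(3 - 4) = (-291*√97)/(-1) = -(-291)*√97 = 291*√97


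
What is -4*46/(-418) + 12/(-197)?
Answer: 15616/41173 ≈ 0.37928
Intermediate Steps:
-4*46/(-418) + 12/(-197) = -184*(-1/418) + 12*(-1/197) = 92/209 - 12/197 = 15616/41173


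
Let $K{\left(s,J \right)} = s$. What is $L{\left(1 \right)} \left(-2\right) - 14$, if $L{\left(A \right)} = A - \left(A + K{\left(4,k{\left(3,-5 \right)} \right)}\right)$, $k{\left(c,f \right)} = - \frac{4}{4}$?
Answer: $-6$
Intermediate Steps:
$k{\left(c,f \right)} = -1$ ($k{\left(c,f \right)} = \left(-4\right) \frac{1}{4} = -1$)
$L{\left(A \right)} = -4$ ($L{\left(A \right)} = A - \left(A + 4\right) = A - \left(4 + A\right) = -4$)
$L{\left(1 \right)} \left(-2\right) - 14 = \left(-4\right) \left(-2\right) - 14 = 8 - 14 = -6$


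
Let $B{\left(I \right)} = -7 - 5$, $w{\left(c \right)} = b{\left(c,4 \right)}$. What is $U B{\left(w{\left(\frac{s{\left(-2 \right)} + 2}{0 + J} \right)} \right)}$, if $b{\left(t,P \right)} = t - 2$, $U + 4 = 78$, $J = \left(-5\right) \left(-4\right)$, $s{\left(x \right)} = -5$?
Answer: $-888$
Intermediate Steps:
$J = 20$
$U = 74$ ($U = -4 + 78 = 74$)
$b{\left(t,P \right)} = -2 + t$
$w{\left(c \right)} = -2 + c$
$B{\left(I \right)} = -12$
$U B{\left(w{\left(\frac{s{\left(-2 \right)} + 2}{0 + J} \right)} \right)} = 74 \left(-12\right) = -888$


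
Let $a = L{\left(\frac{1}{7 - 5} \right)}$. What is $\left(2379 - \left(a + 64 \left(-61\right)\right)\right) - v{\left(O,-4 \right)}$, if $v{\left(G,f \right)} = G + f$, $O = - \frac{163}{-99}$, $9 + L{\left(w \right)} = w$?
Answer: $\frac{1246183}{198} \approx 6293.9$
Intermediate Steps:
$L{\left(w \right)} = -9 + w$
$a = - \frac{17}{2}$ ($a = -9 + \frac{1}{7 - 5} = -9 + \frac{1}{2} = - \frac{17}{2} \approx -8.5$)
$O = \frac{163}{99}$ ($O = \left(-163\right) \left(- \frac{1}{99}\right) = \frac{163}{99} \approx 1.6465$)
$\left(2379 - \left(a + 64 \left(-61\right)\right)\right) - v{\left(O,-4 \right)} = \left(2379 - \left(- \frac{17}{2} + 64 \left(-61\right)\right)\right) - \left(\frac{163}{99} - 4\right) = \left(2379 - \left(- \frac{17}{2} - 3904\right)\right) - - \frac{233}{99} = \left(2379 - - \frac{7825}{2}\right) + \frac{233}{99} = \left(2379 + \frac{7825}{2}\right) + \frac{233}{99} = \frac{12583}{2} + \frac{233}{99} = \frac{1246183}{198}$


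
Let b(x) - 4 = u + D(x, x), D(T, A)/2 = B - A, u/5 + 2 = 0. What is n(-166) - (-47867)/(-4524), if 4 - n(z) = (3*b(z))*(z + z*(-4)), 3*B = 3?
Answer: -2216934539/4524 ≈ -4.9004e+5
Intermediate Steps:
u = -10 (u = -10 + 5*0 = -10 + 0 = -10)
B = 1 (B = (⅓)*3 = 1)
D(T, A) = 2 - 2*A (D(T, A) = 2*(1 - A) = 2 - 2*A)
b(x) = -4 - 2*x (b(x) = 4 + (-10 + (2 - 2*x)) = 4 + (-8 - 2*x) = -4 - 2*x)
n(z) = 4 + 3*z*(-12 - 6*z) (n(z) = 4 - 3*(-4 - 2*z)*(z + z*(-4)) = 4 - (-12 - 6*z)*(z - 4*z) = 4 - (-12 - 6*z)*(-3*z) = 4 - (-3)*z*(-12 - 6*z) = 4 + 3*z*(-12 - 6*z))
n(-166) - (-47867)/(-4524) = (4 - 18*(-166)*(2 - 166)) - (-47867)/(-4524) = (4 - 18*(-166)*(-164)) - (-47867)*(-1)/4524 = (4 - 490032) - 1*47867/4524 = -490028 - 47867/4524 = -2216934539/4524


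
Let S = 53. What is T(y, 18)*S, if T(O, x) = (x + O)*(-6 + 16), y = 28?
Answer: 24380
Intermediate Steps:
T(O, x) = 10*O + 10*x (T(O, x) = (O + x)*10 = 10*O + 10*x)
T(y, 18)*S = (10*28 + 10*18)*53 = (280 + 180)*53 = 460*53 = 24380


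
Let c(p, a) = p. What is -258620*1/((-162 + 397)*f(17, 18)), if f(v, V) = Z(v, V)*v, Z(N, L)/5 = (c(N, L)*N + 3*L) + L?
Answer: -51724/1442195 ≈ -0.035865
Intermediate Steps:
Z(N, L) = 5*N**2 + 20*L (Z(N, L) = 5*((N*N + 3*L) + L) = 5*((N**2 + 3*L) + L) = 5*(N**2 + 4*L) = 5*N**2 + 20*L)
f(v, V) = v*(5*v**2 + 20*V) (f(v, V) = (5*v**2 + 20*V)*v = v*(5*v**2 + 20*V))
-258620*1/((-162 + 397)*f(17, 18)) = -258620*1/(85*(-162 + 397)*(17**2 + 4*18)) = -258620*1/(19975*(289 + 72)) = -258620/((5*17*361)*235) = -258620/(30685*235) = -258620/7210975 = -258620*1/7210975 = -51724/1442195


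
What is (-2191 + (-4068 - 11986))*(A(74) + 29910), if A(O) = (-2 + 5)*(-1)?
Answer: -545653215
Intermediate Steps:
A(O) = -3 (A(O) = 3*(-1) = -3)
(-2191 + (-4068 - 11986))*(A(74) + 29910) = (-2191 + (-4068 - 11986))*(-3 + 29910) = (-2191 - 16054)*29907 = -18245*29907 = -545653215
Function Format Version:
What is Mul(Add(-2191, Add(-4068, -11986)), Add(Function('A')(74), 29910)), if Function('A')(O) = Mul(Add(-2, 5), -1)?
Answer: -545653215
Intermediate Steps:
Function('A')(O) = -3 (Function('A')(O) = Mul(3, -1) = -3)
Mul(Add(-2191, Add(-4068, -11986)), Add(Function('A')(74), 29910)) = Mul(Add(-2191, Add(-4068, -11986)), Add(-3, 29910)) = Mul(Add(-2191, -16054), 29907) = Mul(-18245, 29907) = -545653215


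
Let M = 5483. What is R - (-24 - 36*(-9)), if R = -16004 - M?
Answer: -21787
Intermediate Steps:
R = -21487 (R = -16004 - 1*5483 = -16004 - 5483 = -21487)
R - (-24 - 36*(-9)) = -21487 - (-24 - 36*(-9)) = -21487 - (-24 + 324) = -21487 - 1*300 = -21487 - 300 = -21787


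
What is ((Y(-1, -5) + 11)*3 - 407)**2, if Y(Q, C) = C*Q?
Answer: 128881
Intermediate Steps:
((Y(-1, -5) + 11)*3 - 407)**2 = ((-5*(-1) + 11)*3 - 407)**2 = ((5 + 11)*3 - 407)**2 = (16*3 - 407)**2 = (48 - 407)**2 = (-359)**2 = 128881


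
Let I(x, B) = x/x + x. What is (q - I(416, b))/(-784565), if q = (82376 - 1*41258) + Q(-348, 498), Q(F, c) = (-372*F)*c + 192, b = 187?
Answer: -64509981/784565 ≈ -82.224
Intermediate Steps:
Q(F, c) = 192 - 372*F*c (Q(F, c) = -372*F*c + 192 = 192 - 372*F*c)
q = 64510398 (q = (82376 - 1*41258) + (192 - 372*(-348)*498) = (82376 - 41258) + (192 + 64469088) = 41118 + 64469280 = 64510398)
I(x, B) = 1 + x
(q - I(416, b))/(-784565) = (64510398 - (1 + 416))/(-784565) = (64510398 - 1*417)*(-1/784565) = (64510398 - 417)*(-1/784565) = 64509981*(-1/784565) = -64509981/784565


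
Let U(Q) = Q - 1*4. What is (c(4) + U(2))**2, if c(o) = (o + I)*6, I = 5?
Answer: 2704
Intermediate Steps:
c(o) = 30 + 6*o (c(o) = (o + 5)*6 = (5 + o)*6 = 30 + 6*o)
U(Q) = -4 + Q (U(Q) = Q - 4 = -4 + Q)
(c(4) + U(2))**2 = ((30 + 6*4) + (-4 + 2))**2 = ((30 + 24) - 2)**2 = (54 - 2)**2 = 52**2 = 2704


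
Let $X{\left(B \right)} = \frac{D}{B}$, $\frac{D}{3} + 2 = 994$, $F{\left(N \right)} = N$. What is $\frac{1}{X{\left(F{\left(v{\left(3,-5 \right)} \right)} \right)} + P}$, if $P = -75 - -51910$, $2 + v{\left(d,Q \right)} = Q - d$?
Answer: $\frac{5}{257687} \approx 1.9403 \cdot 10^{-5}$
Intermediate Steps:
$v{\left(d,Q \right)} = -2 + Q - d$ ($v{\left(d,Q \right)} = -2 + \left(Q - d\right) = -2 + Q - d$)
$D = 2976$ ($D = -6 + 3 \cdot 994 = -6 + 2982 = 2976$)
$P = 51835$ ($P = -75 + 51910 = 51835$)
$X{\left(B \right)} = \frac{2976}{B}$
$\frac{1}{X{\left(F{\left(v{\left(3,-5 \right)} \right)} \right)} + P} = \frac{1}{\frac{2976}{-2 - 5 - 3} + 51835} = \frac{1}{\frac{2976}{-10} + 51835} = \frac{1}{2976 \left(- \frac{1}{10}\right) + 51835} = \frac{1}{- \frac{1488}{5} + 51835} = \frac{1}{\frac{257687}{5}} = \frac{5}{257687}$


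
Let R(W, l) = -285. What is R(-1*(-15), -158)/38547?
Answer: -95/12849 ≈ -0.0073936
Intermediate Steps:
R(-1*(-15), -158)/38547 = -285/38547 = -285*1/38547 = -95/12849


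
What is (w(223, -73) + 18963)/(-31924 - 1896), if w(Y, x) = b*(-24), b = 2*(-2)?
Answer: -19059/33820 ≈ -0.56354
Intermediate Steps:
b = -4
w(Y, x) = 96 (w(Y, x) = -4*(-24) = 96)
(w(223, -73) + 18963)/(-31924 - 1896) = (96 + 18963)/(-31924 - 1896) = 19059/(-33820) = 19059*(-1/33820) = -19059/33820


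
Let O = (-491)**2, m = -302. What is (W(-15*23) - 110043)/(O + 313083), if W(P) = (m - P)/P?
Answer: -18982439/95593290 ≈ -0.19858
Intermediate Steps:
O = 241081
W(P) = (-302 - P)/P
(W(-15*23) - 110043)/(O + 313083) = ((-302 - (-15)*23)/((-15*23)) - 110043)/(241081 + 313083) = ((-302 - 1*(-345))/(-345) - 110043)/554164 = (-(-302 + 345)/345 - 110043)*(1/554164) = (-1/345*43 - 110043)*(1/554164) = (-43/345 - 110043)*(1/554164) = -37964878/345*1/554164 = -18982439/95593290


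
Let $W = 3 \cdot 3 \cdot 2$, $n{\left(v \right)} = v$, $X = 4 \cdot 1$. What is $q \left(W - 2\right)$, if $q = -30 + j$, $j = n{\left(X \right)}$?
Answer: $-416$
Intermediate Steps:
$X = 4$
$j = 4$
$W = 18$ ($W = 9 \cdot 2 = 18$)
$q = -26$ ($q = -30 + 4 = -26$)
$q \left(W - 2\right) = - 26 \left(18 - 2\right) = \left(-26\right) 16 = -416$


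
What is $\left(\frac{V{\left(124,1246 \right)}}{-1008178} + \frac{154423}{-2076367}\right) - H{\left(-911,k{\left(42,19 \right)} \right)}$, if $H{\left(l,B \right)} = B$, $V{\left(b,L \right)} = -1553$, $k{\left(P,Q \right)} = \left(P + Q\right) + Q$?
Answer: $- \frac{167620263619423}{2093347529326} \approx -80.073$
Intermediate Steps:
$k{\left(P,Q \right)} = P + 2 Q$
$\left(\frac{V{\left(124,1246 \right)}}{-1008178} + \frac{154423}{-2076367}\right) - H{\left(-911,k{\left(42,19 \right)} \right)} = \left(- \frac{1553}{-1008178} + \frac{154423}{-2076367}\right) - \left(42 + 2 \cdot 19\right) = \left(\left(-1553\right) \left(- \frac{1}{1008178}\right) + 154423 \left(- \frac{1}{2076367}\right)\right) - \left(42 + 38\right) = \left(\frac{1553}{1008178} - \frac{154423}{2076367}\right) - 80 = - \frac{152461273343}{2093347529326} - 80 = - \frac{167620263619423}{2093347529326}$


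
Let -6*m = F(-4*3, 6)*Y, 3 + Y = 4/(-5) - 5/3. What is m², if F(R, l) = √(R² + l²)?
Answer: 6724/45 ≈ 149.42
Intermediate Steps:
Y = -82/15 (Y = -3 + (4/(-5) - 5/3) = -3 + (4*(-⅕) - 5*⅓) = -3 + (-⅘ - 5/3) = -3 - 37/15 = -82/15 ≈ -5.4667)
m = 82*√5/15 (m = -√((-4*3)² + 6²)*(-82)/(6*15) = -√((-12)² + 36)*(-82)/(6*15) = -√(144 + 36)*(-82)/(6*15) = -√180*(-82)/(6*15) = -6*√5*(-82)/(6*15) = -(-82)*√5/15 = 82*√5/15 ≈ 12.224)
m² = (82*√5/15)² = 6724/45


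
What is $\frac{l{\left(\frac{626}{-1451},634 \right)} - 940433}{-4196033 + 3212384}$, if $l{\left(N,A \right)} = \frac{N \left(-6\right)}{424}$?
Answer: $\frac{144644237059}{151291118094} \approx 0.95607$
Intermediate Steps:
$l{\left(N,A \right)} = - \frac{3 N}{212}$ ($l{\left(N,A \right)} = - 6 N \frac{1}{424} = - \frac{3 N}{212}$)
$\frac{l{\left(\frac{626}{-1451},634 \right)} - 940433}{-4196033 + 3212384} = \frac{- \frac{3 \frac{626}{-1451}}{212} - 940433}{-4196033 + 3212384} = \frac{- \frac{3 \cdot 626 \left(- \frac{1}{1451}\right)}{212} - 940433}{-983649} = \left(\left(- \frac{3}{212}\right) \left(- \frac{626}{1451}\right) - 940433\right) \left(- \frac{1}{983649}\right) = \left(\frac{939}{153806} - 940433\right) \left(- \frac{1}{983649}\right) = \left(- \frac{144644237059}{153806}\right) \left(- \frac{1}{983649}\right) = \frac{144644237059}{151291118094}$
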